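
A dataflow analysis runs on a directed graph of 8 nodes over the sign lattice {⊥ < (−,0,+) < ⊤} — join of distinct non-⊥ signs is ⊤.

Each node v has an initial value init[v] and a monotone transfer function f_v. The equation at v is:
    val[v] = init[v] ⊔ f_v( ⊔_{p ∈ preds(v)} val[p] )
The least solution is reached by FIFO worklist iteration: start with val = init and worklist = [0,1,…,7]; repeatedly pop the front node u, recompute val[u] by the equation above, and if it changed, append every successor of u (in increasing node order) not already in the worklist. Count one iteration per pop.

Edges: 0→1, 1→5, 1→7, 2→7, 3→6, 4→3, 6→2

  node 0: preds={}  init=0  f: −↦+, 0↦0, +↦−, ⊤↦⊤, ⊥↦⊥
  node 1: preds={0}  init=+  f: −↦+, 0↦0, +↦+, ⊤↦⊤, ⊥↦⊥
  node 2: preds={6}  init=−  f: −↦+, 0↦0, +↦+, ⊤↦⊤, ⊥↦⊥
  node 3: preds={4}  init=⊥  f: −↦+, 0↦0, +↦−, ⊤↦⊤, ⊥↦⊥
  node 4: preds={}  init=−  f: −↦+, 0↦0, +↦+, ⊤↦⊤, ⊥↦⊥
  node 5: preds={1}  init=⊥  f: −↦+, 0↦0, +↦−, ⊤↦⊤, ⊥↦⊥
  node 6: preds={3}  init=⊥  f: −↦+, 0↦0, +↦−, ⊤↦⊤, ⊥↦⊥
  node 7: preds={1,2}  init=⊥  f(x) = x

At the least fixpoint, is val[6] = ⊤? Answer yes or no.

Iteration log — 10 steps:
  step 1. node 0  ⊔preds=⊥  new=0  stable
  step 2. node 1  ⊔preds=0  new=⊤  old=+  +wl: 
  step 3. node 2  ⊔preds=⊥  new=−  stable
  step 4. node 3  ⊔preds=−  new=+  old=⊥  +wl: 
  step 5. node 4  ⊔preds=⊥  new=−  stable
  step 6. node 5  ⊔preds=⊤  new=⊤  old=⊥  +wl: 
  step 7. node 6  ⊔preds=+  new=−  old=⊥  +wl: 2
  step 8. node 7  ⊔preds=⊤  new=⊤  old=⊥  +wl: 
  step 9. node 2  ⊔preds=−  new=⊤  old=−  +wl: 7
  step 10. node 7  ⊔preds=⊤  new=⊤  stable

Least fixpoint reached:
  node 0: 0
  node 1: ⊤
  node 2: ⊤
  node 3: +
  node 4: −
  node 5: ⊤
  node 6: −
  node 7: ⊤

no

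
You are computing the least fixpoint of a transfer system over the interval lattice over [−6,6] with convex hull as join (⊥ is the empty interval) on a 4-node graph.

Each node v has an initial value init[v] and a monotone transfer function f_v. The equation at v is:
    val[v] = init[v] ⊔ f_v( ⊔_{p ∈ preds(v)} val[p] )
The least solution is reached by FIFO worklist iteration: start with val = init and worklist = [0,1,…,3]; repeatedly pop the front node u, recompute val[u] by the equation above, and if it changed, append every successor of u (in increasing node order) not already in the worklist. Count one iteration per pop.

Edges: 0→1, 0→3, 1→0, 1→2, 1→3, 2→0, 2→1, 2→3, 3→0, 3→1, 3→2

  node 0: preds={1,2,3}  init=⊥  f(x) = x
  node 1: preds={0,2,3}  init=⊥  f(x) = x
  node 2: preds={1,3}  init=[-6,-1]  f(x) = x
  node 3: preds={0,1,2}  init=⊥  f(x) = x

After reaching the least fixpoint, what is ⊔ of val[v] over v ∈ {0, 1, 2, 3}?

Trace (7 dequeues):
  [1] u=0 | in [-6,-1] | out [-6,-1] | prev ⊥ | push {}
  [2] u=1 | in [-6,-1] | out [-6,-1] | prev ⊥ | push {0}
  [3] u=2 | in [-6,-1] | out [-6,-1] | ==
  [4] u=3 | in [-6,-1] | out [-6,-1] | prev ⊥ | push {1,2}
  [5] u=0 | in [-6,-1] | out [-6,-1] | ==
  [6] u=1 | in [-6,-1] | out [-6,-1] | ==
  [7] u=2 | in [-6,-1] | out [-6,-1] | ==

Converged values:
  [0] [-6,-1]
  [1] [-6,-1]
  [2] [-6,-1]
  [3] [-6,-1]

[-6,-1]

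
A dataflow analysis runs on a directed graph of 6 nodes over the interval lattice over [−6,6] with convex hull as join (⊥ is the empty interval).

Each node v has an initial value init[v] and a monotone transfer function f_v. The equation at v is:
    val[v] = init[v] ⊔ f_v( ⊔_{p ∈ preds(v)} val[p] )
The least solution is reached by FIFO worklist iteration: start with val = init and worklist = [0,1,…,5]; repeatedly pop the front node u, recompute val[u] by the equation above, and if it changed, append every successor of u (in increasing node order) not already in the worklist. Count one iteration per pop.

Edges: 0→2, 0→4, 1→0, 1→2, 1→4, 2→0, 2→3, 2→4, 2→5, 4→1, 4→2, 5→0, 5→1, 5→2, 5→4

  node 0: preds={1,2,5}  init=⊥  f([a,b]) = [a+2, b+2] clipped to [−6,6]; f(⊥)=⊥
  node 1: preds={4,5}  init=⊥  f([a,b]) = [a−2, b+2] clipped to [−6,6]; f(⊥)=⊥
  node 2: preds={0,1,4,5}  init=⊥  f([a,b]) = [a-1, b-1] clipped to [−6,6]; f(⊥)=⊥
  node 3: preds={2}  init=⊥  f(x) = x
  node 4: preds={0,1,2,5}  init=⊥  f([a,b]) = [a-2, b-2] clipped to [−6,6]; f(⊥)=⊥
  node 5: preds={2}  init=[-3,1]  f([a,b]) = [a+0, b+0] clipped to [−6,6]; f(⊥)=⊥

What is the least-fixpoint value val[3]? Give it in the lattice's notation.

[-6,5]

Iteration log — 23 steps:
  step 1. node 0  ⊔preds=[-3,1]  new=[-1,3]  old=⊥  +wl: 
  step 2. node 1  ⊔preds=[-3,1]  new=[-5,3]  old=⊥  +wl: 0
  step 3. node 2  ⊔preds=[-5,3]  new=[-6,2]  old=⊥  +wl: 
  step 4. node 3  ⊔preds=[-6,2]  new=[-6,2]  old=⊥  +wl: 
  step 5. node 4  ⊔preds=[-6,3]  new=[-6,1]  old=⊥  +wl: 1,2
  step 6. node 5  ⊔preds=[-6,2]  new=[-6,2]  old=[-3,1]  +wl: 4
  step 7. node 0  ⊔preds=[-6,3]  new=[-4,5]  old=[-1,3]  +wl: 
  step 8. node 1  ⊔preds=[-6,2]  new=[-6,4]  old=[-5,3]  +wl: 0
  step 9. node 2  ⊔preds=[-6,5]  new=[-6,4]  old=[-6,2]  +wl: 3,5
  step 10. node 4  ⊔preds=[-6,5]  new=[-6,3]  old=[-6,1]  +wl: 1,2
  step 11. node 0  ⊔preds=[-6,4]  new=[-4,6]  old=[-4,5]  +wl: 4
  step 12. node 3  ⊔preds=[-6,4]  new=[-6,4]  old=[-6,2]  +wl: 
  step 13. node 5  ⊔preds=[-6,4]  new=[-6,4]  old=[-6,2]  +wl: 0
  step 14. node 1  ⊔preds=[-6,4]  new=[-6,6]  old=[-6,4]  +wl: 
  step 15. node 2  ⊔preds=[-6,6]  new=[-6,5]  old=[-6,4]  +wl: 3,5
  step 16. node 4  ⊔preds=[-6,6]  new=[-6,4]  old=[-6,3]  +wl: 1,2
  step 17. node 0  ⊔preds=[-6,6]  new=[-4,6]  stable
  step 18. node 3  ⊔preds=[-6,5]  new=[-6,5]  old=[-6,4]  +wl: 
  step 19. node 5  ⊔preds=[-6,5]  new=[-6,5]  old=[-6,4]  +wl: 0,4
  step 20. node 1  ⊔preds=[-6,5]  new=[-6,6]  stable
  step 21. node 2  ⊔preds=[-6,6]  new=[-6,5]  stable
  step 22. node 0  ⊔preds=[-6,6]  new=[-4,6]  stable
  step 23. node 4  ⊔preds=[-6,6]  new=[-6,4]  stable

Least fixpoint reached:
  node 0: [-4,6]
  node 1: [-6,6]
  node 2: [-6,5]
  node 3: [-6,5]
  node 4: [-6,4]
  node 5: [-6,5]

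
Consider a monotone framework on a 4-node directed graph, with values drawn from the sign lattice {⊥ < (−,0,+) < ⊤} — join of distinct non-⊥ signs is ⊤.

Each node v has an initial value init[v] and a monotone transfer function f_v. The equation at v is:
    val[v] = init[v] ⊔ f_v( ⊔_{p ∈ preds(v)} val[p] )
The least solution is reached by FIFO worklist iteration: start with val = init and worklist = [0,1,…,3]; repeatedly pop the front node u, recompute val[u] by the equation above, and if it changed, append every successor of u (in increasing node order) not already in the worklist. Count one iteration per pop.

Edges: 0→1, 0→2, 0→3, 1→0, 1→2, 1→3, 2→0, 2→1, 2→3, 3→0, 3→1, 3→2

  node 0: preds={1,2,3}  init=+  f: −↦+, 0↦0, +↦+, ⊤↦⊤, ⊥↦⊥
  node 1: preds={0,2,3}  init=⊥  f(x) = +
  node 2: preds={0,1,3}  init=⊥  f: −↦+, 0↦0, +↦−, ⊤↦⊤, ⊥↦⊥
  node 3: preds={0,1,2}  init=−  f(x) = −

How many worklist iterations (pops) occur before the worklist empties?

Iteration log — 8 steps:
  step 1. node 0  ⊔preds=−  new=+  stable
  step 2. node 1  ⊔preds=⊤  new=+  old=⊥  +wl: 0
  step 3. node 2  ⊔preds=⊤  new=⊤  old=⊥  +wl: 1
  step 4. node 3  ⊔preds=⊤  new=−  stable
  step 5. node 0  ⊔preds=⊤  new=⊤  old=+  +wl: 2,3
  step 6. node 1  ⊔preds=⊤  new=+  stable
  step 7. node 2  ⊔preds=⊤  new=⊤  stable
  step 8. node 3  ⊔preds=⊤  new=−  stable

Least fixpoint reached:
  node 0: ⊤
  node 1: +
  node 2: ⊤
  node 3: −

8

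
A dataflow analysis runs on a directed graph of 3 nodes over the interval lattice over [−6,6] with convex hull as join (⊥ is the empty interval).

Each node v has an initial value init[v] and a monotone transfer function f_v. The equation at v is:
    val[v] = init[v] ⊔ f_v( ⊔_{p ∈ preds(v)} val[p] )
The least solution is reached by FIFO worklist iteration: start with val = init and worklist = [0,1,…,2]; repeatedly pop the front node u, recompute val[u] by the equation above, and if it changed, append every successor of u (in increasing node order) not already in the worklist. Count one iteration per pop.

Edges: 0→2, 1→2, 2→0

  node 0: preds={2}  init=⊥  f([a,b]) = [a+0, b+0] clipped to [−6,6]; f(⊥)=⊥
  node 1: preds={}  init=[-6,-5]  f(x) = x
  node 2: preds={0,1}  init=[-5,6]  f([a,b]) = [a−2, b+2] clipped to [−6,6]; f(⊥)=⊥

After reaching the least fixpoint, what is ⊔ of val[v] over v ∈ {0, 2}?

[-6,6]

Trace (5 dequeues):
  [1] u=0 | in [-5,6] | out [-5,6] | prev ⊥ | push {}
  [2] u=1 | in ⊥ | out [-6,-5] | ==
  [3] u=2 | in [-6,6] | out [-6,6] | prev [-5,6] | push {0}
  [4] u=0 | in [-6,6] | out [-6,6] | prev [-5,6] | push {2}
  [5] u=2 | in [-6,6] | out [-6,6] | ==

Converged values:
  [0] [-6,6]
  [1] [-6,-5]
  [2] [-6,6]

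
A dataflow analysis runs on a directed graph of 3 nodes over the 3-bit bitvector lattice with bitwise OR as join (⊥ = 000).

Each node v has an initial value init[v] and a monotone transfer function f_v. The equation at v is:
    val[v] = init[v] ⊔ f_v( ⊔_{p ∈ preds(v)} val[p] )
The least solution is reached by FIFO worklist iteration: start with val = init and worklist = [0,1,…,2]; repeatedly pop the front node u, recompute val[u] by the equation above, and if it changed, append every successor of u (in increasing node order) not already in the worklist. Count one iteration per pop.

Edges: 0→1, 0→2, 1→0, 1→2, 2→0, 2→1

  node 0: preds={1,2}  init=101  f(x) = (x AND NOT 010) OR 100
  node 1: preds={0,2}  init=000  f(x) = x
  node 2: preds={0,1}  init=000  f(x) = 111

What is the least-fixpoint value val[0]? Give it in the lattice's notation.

Trace (7 dequeues):
  [1] u=0 | in 000 | out 101 | ==
  [2] u=1 | in 101 | out 101 | prev 000 | push {0}
  [3] u=2 | in 101 | out 111 | prev 000 | push {1}
  [4] u=0 | in 111 | out 101 | ==
  [5] u=1 | in 111 | out 111 | prev 101 | push {0,2}
  [6] u=0 | in 111 | out 101 | ==
  [7] u=2 | in 111 | out 111 | ==

Converged values:
  [0] 101
  [1] 111
  [2] 111

101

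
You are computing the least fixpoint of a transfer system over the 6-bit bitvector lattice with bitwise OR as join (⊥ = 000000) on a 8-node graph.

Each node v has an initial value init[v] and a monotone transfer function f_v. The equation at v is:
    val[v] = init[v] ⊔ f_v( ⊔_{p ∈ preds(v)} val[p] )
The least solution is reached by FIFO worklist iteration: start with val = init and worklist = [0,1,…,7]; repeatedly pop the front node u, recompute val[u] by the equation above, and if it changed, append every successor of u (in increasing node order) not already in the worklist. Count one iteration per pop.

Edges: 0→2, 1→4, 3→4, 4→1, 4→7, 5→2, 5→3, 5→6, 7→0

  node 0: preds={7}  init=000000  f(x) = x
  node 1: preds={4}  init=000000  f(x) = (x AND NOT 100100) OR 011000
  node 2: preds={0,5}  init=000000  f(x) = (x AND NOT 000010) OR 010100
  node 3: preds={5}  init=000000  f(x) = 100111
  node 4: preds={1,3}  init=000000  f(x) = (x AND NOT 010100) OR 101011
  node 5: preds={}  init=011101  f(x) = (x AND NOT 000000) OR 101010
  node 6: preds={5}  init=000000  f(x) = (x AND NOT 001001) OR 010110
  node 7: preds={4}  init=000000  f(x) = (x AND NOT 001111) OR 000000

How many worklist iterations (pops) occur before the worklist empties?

Worklist (14 pops):
  #1 pop 0: in=000000 → 000000 (no change)
  #2 pop 1: in=000000 → 011000 (was 000000); enqueue []
  #3 pop 2: in=011101 → 011101 (was 000000); enqueue []
  #4 pop 3: in=011101 → 100111 (was 000000); enqueue []
  #5 pop 4: in=111111 → 101011 (was 000000); enqueue [1]
  #6 pop 5: in=000000 → 111111 (was 011101); enqueue [2,3]
  #7 pop 6: in=111111 → 110110 (was 000000); enqueue []
  #8 pop 7: in=101011 → 100000 (was 000000); enqueue [0]
  #9 pop 1: in=101011 → 011011 (was 011000); enqueue [4]
  #10 pop 2: in=111111 → 111101 (was 011101); enqueue []
  #11 pop 3: in=111111 → 100111 (no change)
  #12 pop 0: in=100000 → 100000 (was 000000); enqueue [2]
  #13 pop 4: in=111111 → 101011 (no change)
  #14 pop 2: in=111111 → 111101 (no change)

Fixpoint:
  val[0] = 100000
  val[1] = 011011
  val[2] = 111101
  val[3] = 100111
  val[4] = 101011
  val[5] = 111111
  val[6] = 110110
  val[7] = 100000

14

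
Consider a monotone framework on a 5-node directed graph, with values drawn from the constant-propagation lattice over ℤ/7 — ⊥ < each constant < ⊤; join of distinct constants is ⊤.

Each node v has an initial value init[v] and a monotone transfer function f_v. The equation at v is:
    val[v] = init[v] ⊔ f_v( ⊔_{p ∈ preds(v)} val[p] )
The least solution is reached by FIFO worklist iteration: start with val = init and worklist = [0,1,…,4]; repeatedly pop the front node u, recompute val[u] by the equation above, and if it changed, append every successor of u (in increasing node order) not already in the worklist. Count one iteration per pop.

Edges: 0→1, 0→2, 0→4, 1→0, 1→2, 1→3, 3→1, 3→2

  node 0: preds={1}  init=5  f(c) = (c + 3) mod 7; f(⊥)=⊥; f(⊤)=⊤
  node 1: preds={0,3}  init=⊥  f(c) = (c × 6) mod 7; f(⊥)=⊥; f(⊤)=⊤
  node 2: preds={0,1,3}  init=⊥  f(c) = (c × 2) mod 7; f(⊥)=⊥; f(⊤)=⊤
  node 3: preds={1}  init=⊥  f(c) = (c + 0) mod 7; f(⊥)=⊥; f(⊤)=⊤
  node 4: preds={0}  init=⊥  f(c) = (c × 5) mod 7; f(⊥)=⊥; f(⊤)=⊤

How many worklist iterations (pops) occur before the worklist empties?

13

Worklist (13 pops):
  #1 pop 0: in=⊥ → 5 (no change)
  #2 pop 1: in=5 → 2 (was ⊥); enqueue [0]
  #3 pop 2: in=⊤ → ⊤ (was ⊥); enqueue []
  #4 pop 3: in=2 → 2 (was ⊥); enqueue [1,2]
  #5 pop 4: in=5 → 4 (was ⊥); enqueue []
  #6 pop 0: in=2 → 5 (no change)
  #7 pop 1: in=⊤ → ⊤ (was 2); enqueue [0,3]
  #8 pop 2: in=⊤ → ⊤ (no change)
  #9 pop 0: in=⊤ → ⊤ (was 5); enqueue [1,2,4]
  #10 pop 3: in=⊤ → ⊤ (was 2); enqueue []
  #11 pop 1: in=⊤ → ⊤ (no change)
  #12 pop 2: in=⊤ → ⊤ (no change)
  #13 pop 4: in=⊤ → ⊤ (was 4); enqueue []

Fixpoint:
  val[0] = ⊤
  val[1] = ⊤
  val[2] = ⊤
  val[3] = ⊤
  val[4] = ⊤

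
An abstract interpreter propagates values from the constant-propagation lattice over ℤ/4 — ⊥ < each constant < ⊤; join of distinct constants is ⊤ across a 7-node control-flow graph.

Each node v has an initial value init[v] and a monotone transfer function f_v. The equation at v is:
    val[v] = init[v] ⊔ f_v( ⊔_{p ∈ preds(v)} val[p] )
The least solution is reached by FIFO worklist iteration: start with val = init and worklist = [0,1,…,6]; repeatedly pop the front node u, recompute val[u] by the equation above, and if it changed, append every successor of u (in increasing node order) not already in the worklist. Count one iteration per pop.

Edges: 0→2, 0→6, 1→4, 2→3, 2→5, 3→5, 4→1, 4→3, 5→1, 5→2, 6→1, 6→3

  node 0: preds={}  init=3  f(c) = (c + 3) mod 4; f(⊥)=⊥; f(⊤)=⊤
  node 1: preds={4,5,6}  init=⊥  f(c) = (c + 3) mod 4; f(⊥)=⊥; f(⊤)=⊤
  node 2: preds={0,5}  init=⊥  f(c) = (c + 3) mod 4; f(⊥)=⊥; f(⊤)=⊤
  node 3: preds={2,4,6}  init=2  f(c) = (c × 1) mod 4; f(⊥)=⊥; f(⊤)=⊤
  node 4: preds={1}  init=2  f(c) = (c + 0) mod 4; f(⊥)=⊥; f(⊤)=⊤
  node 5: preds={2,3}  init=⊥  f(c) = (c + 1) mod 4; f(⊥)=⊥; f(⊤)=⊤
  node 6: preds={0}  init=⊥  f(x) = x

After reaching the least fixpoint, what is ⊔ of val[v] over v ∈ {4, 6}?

Iteration log — 16 steps:
  step 1. node 0  ⊔preds=⊥  new=3  stable
  step 2. node 1  ⊔preds=2  new=1  old=⊥  +wl: 
  step 3. node 2  ⊔preds=3  new=2  old=⊥  +wl: 
  step 4. node 3  ⊔preds=2  new=2  stable
  step 5. node 4  ⊔preds=1  new=⊤  old=2  +wl: 1,3
  step 6. node 5  ⊔preds=2  new=3  old=⊥  +wl: 2
  step 7. node 6  ⊔preds=3  new=3  old=⊥  +wl: 
  step 8. node 1  ⊔preds=⊤  new=⊤  old=1  +wl: 4
  step 9. node 3  ⊔preds=⊤  new=⊤  old=2  +wl: 5
  step 10. node 2  ⊔preds=3  new=2  stable
  step 11. node 4  ⊔preds=⊤  new=⊤  stable
  step 12. node 5  ⊔preds=⊤  new=⊤  old=3  +wl: 1,2
  step 13. node 1  ⊔preds=⊤  new=⊤  stable
  step 14. node 2  ⊔preds=⊤  new=⊤  old=2  +wl: 3,5
  step 15. node 3  ⊔preds=⊤  new=⊤  stable
  step 16. node 5  ⊔preds=⊤  new=⊤  stable

Least fixpoint reached:
  node 0: 3
  node 1: ⊤
  node 2: ⊤
  node 3: ⊤
  node 4: ⊤
  node 5: ⊤
  node 6: 3

⊤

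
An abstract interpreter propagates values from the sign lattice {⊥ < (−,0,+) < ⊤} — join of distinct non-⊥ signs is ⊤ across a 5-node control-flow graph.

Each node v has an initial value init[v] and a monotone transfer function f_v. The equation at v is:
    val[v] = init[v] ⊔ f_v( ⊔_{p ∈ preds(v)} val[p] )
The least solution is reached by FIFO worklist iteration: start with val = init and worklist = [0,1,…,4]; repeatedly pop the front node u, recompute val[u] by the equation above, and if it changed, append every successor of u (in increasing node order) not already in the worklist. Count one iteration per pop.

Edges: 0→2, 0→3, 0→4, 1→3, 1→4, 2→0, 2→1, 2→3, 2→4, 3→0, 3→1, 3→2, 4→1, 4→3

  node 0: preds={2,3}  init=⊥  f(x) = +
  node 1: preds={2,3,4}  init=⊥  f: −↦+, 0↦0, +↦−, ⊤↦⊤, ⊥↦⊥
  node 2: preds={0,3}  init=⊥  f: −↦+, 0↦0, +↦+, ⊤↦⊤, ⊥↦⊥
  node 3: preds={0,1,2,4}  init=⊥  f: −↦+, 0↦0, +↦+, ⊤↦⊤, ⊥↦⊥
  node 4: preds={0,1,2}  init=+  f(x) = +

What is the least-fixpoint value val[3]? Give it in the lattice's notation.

⊤

Trace (12 dequeues):
  [1] u=0 | in ⊥ | out + | prev ⊥ | push {}
  [2] u=1 | in + | out − | prev ⊥ | push {}
  [3] u=2 | in + | out + | prev ⊥ | push {0,1}
  [4] u=3 | in ⊤ | out ⊤ | prev ⊥ | push {2}
  [5] u=4 | in ⊤ | out + | ==
  [6] u=0 | in ⊤ | out + | ==
  [7] u=1 | in ⊤ | out ⊤ | prev − | push {3,4}
  [8] u=2 | in ⊤ | out ⊤ | prev + | push {0,1}
  [9] u=3 | in ⊤ | out ⊤ | ==
  [10] u=4 | in ⊤ | out + | ==
  [11] u=0 | in ⊤ | out + | ==
  [12] u=1 | in ⊤ | out ⊤ | ==

Converged values:
  [0] +
  [1] ⊤
  [2] ⊤
  [3] ⊤
  [4] +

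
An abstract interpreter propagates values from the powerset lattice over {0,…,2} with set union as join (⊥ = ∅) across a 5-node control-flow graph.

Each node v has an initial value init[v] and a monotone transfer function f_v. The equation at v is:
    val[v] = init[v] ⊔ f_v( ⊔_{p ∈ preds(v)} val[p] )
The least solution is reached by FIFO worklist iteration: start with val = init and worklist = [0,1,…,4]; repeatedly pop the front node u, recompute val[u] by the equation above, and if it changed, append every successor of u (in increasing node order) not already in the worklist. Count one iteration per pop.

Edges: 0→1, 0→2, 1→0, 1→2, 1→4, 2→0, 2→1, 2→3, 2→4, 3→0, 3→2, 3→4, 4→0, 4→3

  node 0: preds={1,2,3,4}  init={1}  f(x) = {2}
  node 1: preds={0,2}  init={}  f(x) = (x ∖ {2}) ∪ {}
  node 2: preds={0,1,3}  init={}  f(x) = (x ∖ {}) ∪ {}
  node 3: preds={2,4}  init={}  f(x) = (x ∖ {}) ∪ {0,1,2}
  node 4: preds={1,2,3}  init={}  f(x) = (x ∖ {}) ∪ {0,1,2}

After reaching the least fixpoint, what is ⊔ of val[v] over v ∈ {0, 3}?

{0,1,2}

Worklist (14 pops):
  #1 pop 0: in={} → {1,2} (was {1}); enqueue []
  #2 pop 1: in={1,2} → {1} (was {}); enqueue [0]
  #3 pop 2: in={1,2} → {1,2} (was {}); enqueue [1]
  #4 pop 3: in={1,2} → {0,1,2} (was {}); enqueue [2]
  #5 pop 4: in={0,1,2} → {0,1,2} (was {}); enqueue [3]
  #6 pop 0: in={0,1,2} → {1,2} (no change)
  #7 pop 1: in={1,2} → {1} (no change)
  #8 pop 2: in={0,1,2} → {0,1,2} (was {1,2}); enqueue [0,1,4]
  #9 pop 3: in={0,1,2} → {0,1,2} (no change)
  #10 pop 0: in={0,1,2} → {1,2} (no change)
  #11 pop 1: in={0,1,2} → {0,1} (was {1}); enqueue [0,2]
  #12 pop 4: in={0,1,2} → {0,1,2} (no change)
  #13 pop 0: in={0,1,2} → {1,2} (no change)
  #14 pop 2: in={0,1,2} → {0,1,2} (no change)

Fixpoint:
  val[0] = {1,2}
  val[1] = {0,1}
  val[2] = {0,1,2}
  val[3] = {0,1,2}
  val[4] = {0,1,2}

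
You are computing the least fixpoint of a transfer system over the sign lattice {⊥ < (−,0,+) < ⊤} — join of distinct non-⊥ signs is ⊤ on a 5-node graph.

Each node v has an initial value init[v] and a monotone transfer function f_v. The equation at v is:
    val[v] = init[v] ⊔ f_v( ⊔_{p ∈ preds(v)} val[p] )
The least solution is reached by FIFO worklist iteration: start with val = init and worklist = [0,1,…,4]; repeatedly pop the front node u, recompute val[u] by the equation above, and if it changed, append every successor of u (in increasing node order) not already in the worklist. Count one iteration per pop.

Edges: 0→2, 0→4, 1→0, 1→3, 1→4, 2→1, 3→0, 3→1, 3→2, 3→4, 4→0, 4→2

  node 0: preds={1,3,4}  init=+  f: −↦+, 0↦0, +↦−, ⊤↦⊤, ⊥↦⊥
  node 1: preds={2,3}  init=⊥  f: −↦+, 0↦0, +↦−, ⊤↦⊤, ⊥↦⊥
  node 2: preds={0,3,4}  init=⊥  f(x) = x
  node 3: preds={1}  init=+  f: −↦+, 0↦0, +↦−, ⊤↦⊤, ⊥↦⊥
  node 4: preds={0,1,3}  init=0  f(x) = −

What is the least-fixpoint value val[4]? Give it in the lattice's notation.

Worklist (14 pops):
  #1 pop 0: in=⊤ → ⊤ (was +); enqueue []
  #2 pop 1: in=+ → − (was ⊥); enqueue [0]
  #3 pop 2: in=⊤ → ⊤ (was ⊥); enqueue [1]
  #4 pop 3: in=− → + (no change)
  #5 pop 4: in=⊤ → ⊤ (was 0); enqueue [2]
  #6 pop 0: in=⊤ → ⊤ (no change)
  #7 pop 1: in=⊤ → ⊤ (was −); enqueue [0,3,4]
  #8 pop 2: in=⊤ → ⊤ (no change)
  #9 pop 0: in=⊤ → ⊤ (no change)
  #10 pop 3: in=⊤ → ⊤ (was +); enqueue [0,1,2]
  #11 pop 4: in=⊤ → ⊤ (no change)
  #12 pop 0: in=⊤ → ⊤ (no change)
  #13 pop 1: in=⊤ → ⊤ (no change)
  #14 pop 2: in=⊤ → ⊤ (no change)

Fixpoint:
  val[0] = ⊤
  val[1] = ⊤
  val[2] = ⊤
  val[3] = ⊤
  val[4] = ⊤

⊤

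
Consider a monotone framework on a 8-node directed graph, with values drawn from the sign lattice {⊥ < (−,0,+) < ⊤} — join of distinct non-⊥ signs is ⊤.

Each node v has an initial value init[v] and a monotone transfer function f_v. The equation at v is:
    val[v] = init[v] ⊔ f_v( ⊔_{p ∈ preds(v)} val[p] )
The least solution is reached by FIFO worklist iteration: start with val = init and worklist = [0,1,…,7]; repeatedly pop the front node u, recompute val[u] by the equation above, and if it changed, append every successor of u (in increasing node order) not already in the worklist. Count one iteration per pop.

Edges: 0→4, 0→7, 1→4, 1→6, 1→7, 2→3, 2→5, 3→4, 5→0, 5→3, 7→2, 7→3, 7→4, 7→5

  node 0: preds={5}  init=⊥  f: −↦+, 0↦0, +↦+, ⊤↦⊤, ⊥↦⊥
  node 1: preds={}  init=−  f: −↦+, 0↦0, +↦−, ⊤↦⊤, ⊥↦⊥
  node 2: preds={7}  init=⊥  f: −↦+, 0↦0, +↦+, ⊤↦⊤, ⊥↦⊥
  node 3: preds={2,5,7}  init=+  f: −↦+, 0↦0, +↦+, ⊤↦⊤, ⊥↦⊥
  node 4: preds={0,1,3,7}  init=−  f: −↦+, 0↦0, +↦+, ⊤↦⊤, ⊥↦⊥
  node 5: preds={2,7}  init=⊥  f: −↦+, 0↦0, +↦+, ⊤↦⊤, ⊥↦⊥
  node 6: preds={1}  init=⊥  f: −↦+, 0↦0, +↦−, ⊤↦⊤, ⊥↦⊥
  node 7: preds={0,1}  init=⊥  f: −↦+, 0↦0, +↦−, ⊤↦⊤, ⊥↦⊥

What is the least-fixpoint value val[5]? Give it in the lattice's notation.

Worklist (24 pops):
  #1 pop 0: in=⊥ → ⊥ (no change)
  #2 pop 1: in=⊥ → − (no change)
  #3 pop 2: in=⊥ → ⊥ (no change)
  #4 pop 3: in=⊥ → + (no change)
  #5 pop 4: in=⊤ → ⊤ (was −); enqueue []
  #6 pop 5: in=⊥ → ⊥ (no change)
  #7 pop 6: in=− → + (was ⊥); enqueue []
  #8 pop 7: in=− → + (was ⊥); enqueue [2,3,4,5]
  #9 pop 2: in=+ → + (was ⊥); enqueue []
  #10 pop 3: in=+ → + (no change)
  #11 pop 4: in=⊤ → ⊤ (no change)
  #12 pop 5: in=+ → + (was ⊥); enqueue [0,3]
  #13 pop 0: in=+ → + (was ⊥); enqueue [4,7]
  #14 pop 3: in=+ → + (no change)
  #15 pop 4: in=⊤ → ⊤ (no change)
  #16 pop 7: in=⊤ → ⊤ (was +); enqueue [2,3,4,5]
  #17 pop 2: in=⊤ → ⊤ (was +); enqueue []
  #18 pop 3: in=⊤ → ⊤ (was +); enqueue []
  #19 pop 4: in=⊤ → ⊤ (no change)
  #20 pop 5: in=⊤ → ⊤ (was +); enqueue [0,3]
  #21 pop 0: in=⊤ → ⊤ (was +); enqueue [4,7]
  #22 pop 3: in=⊤ → ⊤ (no change)
  #23 pop 4: in=⊤ → ⊤ (no change)
  #24 pop 7: in=⊤ → ⊤ (no change)

Fixpoint:
  val[0] = ⊤
  val[1] = −
  val[2] = ⊤
  val[3] = ⊤
  val[4] = ⊤
  val[5] = ⊤
  val[6] = +
  val[7] = ⊤

⊤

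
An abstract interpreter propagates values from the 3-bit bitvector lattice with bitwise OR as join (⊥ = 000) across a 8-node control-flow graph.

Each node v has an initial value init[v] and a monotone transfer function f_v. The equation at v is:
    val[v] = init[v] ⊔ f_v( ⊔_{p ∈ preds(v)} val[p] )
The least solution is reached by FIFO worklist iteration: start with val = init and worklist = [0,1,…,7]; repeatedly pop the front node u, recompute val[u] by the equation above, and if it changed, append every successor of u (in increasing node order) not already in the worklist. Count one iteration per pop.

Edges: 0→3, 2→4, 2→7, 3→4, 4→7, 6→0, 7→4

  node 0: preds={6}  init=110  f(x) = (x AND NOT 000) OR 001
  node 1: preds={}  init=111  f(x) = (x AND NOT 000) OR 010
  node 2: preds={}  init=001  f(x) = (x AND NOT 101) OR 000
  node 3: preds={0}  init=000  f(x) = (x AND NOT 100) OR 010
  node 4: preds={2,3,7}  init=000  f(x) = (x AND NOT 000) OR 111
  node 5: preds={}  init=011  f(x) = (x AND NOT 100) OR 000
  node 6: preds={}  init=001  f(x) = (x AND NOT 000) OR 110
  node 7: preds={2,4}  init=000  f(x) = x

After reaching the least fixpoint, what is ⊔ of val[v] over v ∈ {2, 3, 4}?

Worklist (10 pops):
  #1 pop 0: in=001 → 111 (was 110); enqueue []
  #2 pop 1: in=000 → 111 (no change)
  #3 pop 2: in=000 → 001 (no change)
  #4 pop 3: in=111 → 011 (was 000); enqueue []
  #5 pop 4: in=011 → 111 (was 000); enqueue []
  #6 pop 5: in=000 → 011 (no change)
  #7 pop 6: in=000 → 111 (was 001); enqueue [0]
  #8 pop 7: in=111 → 111 (was 000); enqueue [4]
  #9 pop 0: in=111 → 111 (no change)
  #10 pop 4: in=111 → 111 (no change)

Fixpoint:
  val[0] = 111
  val[1] = 111
  val[2] = 001
  val[3] = 011
  val[4] = 111
  val[5] = 011
  val[6] = 111
  val[7] = 111

111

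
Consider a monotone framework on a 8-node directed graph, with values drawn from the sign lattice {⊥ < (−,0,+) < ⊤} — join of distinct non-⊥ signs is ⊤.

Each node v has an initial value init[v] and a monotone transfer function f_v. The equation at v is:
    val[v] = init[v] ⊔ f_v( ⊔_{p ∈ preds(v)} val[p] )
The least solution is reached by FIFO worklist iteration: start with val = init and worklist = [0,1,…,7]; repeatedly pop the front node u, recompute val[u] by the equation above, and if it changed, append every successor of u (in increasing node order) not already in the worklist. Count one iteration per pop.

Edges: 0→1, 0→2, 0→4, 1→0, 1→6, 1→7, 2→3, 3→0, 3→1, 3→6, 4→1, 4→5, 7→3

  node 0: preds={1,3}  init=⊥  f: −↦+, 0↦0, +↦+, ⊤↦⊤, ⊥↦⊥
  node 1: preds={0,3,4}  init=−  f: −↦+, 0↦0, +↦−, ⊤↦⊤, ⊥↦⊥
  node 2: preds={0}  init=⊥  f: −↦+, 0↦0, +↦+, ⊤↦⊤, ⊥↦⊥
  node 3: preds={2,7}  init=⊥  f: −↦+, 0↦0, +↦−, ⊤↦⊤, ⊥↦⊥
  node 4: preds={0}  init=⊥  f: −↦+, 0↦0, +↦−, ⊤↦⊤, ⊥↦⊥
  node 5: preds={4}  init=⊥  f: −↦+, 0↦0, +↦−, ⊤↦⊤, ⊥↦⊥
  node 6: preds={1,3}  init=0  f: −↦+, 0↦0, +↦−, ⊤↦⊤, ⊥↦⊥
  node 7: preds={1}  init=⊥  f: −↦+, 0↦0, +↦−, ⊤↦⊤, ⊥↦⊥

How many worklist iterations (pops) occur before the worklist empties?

Worklist (22 pops):
  #1 pop 0: in=− → + (was ⊥); enqueue []
  #2 pop 1: in=+ → − (no change)
  #3 pop 2: in=+ → + (was ⊥); enqueue []
  #4 pop 3: in=+ → − (was ⊥); enqueue [0,1]
  #5 pop 4: in=+ → − (was ⊥); enqueue []
  #6 pop 5: in=− → + (was ⊥); enqueue []
  #7 pop 6: in=− → ⊤ (was 0); enqueue []
  #8 pop 7: in=− → + (was ⊥); enqueue [3]
  #9 pop 0: in=− → + (no change)
  #10 pop 1: in=⊤ → ⊤ (was −); enqueue [0,6,7]
  #11 pop 3: in=+ → − (no change)
  #12 pop 0: in=⊤ → ⊤ (was +); enqueue [1,2,4]
  #13 pop 6: in=⊤ → ⊤ (no change)
  #14 pop 7: in=⊤ → ⊤ (was +); enqueue [3]
  #15 pop 1: in=⊤ → ⊤ (no change)
  #16 pop 2: in=⊤ → ⊤ (was +); enqueue []
  #17 pop 4: in=⊤ → ⊤ (was −); enqueue [1,5]
  #18 pop 3: in=⊤ → ⊤ (was −); enqueue [0,6]
  #19 pop 1: in=⊤ → ⊤ (no change)
  #20 pop 5: in=⊤ → ⊤ (was +); enqueue []
  #21 pop 0: in=⊤ → ⊤ (no change)
  #22 pop 6: in=⊤ → ⊤ (no change)

Fixpoint:
  val[0] = ⊤
  val[1] = ⊤
  val[2] = ⊤
  val[3] = ⊤
  val[4] = ⊤
  val[5] = ⊤
  val[6] = ⊤
  val[7] = ⊤

22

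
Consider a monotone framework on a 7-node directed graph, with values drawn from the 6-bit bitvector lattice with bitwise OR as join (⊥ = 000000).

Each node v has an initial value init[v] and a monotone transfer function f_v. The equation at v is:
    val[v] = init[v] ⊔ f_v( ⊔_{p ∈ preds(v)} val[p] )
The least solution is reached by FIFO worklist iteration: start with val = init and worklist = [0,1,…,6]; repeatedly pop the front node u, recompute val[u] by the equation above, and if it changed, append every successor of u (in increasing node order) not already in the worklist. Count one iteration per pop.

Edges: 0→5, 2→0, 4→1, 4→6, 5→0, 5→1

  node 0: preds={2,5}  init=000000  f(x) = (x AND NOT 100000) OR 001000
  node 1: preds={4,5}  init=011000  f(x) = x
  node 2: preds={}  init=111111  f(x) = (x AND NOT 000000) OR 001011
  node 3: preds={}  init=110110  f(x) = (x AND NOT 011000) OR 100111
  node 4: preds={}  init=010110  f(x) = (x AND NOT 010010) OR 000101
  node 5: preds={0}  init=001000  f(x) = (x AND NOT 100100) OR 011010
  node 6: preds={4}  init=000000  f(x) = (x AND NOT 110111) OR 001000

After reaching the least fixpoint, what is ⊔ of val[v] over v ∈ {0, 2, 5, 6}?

Worklist (9 pops):
  #1 pop 0: in=111111 → 011111 (was 000000); enqueue []
  #2 pop 1: in=011110 → 011110 (was 011000); enqueue []
  #3 pop 2: in=000000 → 111111 (no change)
  #4 pop 3: in=000000 → 110111 (was 110110); enqueue []
  #5 pop 4: in=000000 → 010111 (was 010110); enqueue [1]
  #6 pop 5: in=011111 → 011011 (was 001000); enqueue [0]
  #7 pop 6: in=010111 → 001000 (was 000000); enqueue []
  #8 pop 1: in=011111 → 011111 (was 011110); enqueue []
  #9 pop 0: in=111111 → 011111 (no change)

Fixpoint:
  val[0] = 011111
  val[1] = 011111
  val[2] = 111111
  val[3] = 110111
  val[4] = 010111
  val[5] = 011011
  val[6] = 001000

111111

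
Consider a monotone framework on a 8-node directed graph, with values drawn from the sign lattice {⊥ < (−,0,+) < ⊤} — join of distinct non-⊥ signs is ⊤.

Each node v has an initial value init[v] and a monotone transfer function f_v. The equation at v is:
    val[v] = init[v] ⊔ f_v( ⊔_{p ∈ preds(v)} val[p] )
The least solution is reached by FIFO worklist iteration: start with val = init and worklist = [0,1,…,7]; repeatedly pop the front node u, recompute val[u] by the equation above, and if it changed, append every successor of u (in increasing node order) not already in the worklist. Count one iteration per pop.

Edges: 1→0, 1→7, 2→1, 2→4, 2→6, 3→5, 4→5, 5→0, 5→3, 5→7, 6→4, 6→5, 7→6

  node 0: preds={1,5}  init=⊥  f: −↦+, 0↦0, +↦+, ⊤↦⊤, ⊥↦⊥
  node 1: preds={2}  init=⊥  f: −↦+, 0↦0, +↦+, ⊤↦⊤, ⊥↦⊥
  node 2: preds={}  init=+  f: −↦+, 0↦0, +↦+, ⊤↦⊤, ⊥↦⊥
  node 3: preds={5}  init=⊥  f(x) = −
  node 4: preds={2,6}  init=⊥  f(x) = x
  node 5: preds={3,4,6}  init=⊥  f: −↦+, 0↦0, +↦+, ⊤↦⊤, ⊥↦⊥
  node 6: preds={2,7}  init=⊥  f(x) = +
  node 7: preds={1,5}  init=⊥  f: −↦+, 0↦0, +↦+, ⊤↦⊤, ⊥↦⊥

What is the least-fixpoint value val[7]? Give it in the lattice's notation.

⊤

Trace (13 dequeues):
  [1] u=0 | in ⊥ | out ⊥ | ==
  [2] u=1 | in + | out + | prev ⊥ | push {0}
  [3] u=2 | in ⊥ | out + | ==
  [4] u=3 | in ⊥ | out − | prev ⊥ | push {}
  [5] u=4 | in + | out + | prev ⊥ | push {}
  [6] u=5 | in ⊤ | out ⊤ | prev ⊥ | push {3}
  [7] u=6 | in + | out + | prev ⊥ | push {4,5}
  [8] u=7 | in ⊤ | out ⊤ | prev ⊥ | push {6}
  [9] u=0 | in ⊤ | out ⊤ | prev ⊥ | push {}
  [10] u=3 | in ⊤ | out − | ==
  [11] u=4 | in + | out + | ==
  [12] u=5 | in ⊤ | out ⊤ | ==
  [13] u=6 | in ⊤ | out + | ==

Converged values:
  [0] ⊤
  [1] +
  [2] +
  [3] −
  [4] +
  [5] ⊤
  [6] +
  [7] ⊤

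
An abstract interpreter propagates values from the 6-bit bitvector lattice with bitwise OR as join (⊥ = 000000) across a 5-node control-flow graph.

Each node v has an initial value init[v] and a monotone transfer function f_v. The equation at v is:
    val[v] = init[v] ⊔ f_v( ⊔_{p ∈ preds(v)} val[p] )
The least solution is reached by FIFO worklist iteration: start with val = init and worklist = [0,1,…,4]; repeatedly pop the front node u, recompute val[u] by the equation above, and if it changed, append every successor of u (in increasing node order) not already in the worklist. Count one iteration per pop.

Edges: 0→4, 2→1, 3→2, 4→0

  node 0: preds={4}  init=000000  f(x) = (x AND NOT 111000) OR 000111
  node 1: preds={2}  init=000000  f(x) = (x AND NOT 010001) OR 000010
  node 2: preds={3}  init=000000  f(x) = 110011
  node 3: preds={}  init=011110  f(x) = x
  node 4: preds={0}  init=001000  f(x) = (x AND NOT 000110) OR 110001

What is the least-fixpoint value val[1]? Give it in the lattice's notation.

Worklist (7 pops):
  #1 pop 0: in=001000 → 000111 (was 000000); enqueue []
  #2 pop 1: in=000000 → 000010 (was 000000); enqueue []
  #3 pop 2: in=011110 → 110011 (was 000000); enqueue [1]
  #4 pop 3: in=000000 → 011110 (no change)
  #5 pop 4: in=000111 → 111001 (was 001000); enqueue [0]
  #6 pop 1: in=110011 → 100010 (was 000010); enqueue []
  #7 pop 0: in=111001 → 000111 (no change)

Fixpoint:
  val[0] = 000111
  val[1] = 100010
  val[2] = 110011
  val[3] = 011110
  val[4] = 111001

100010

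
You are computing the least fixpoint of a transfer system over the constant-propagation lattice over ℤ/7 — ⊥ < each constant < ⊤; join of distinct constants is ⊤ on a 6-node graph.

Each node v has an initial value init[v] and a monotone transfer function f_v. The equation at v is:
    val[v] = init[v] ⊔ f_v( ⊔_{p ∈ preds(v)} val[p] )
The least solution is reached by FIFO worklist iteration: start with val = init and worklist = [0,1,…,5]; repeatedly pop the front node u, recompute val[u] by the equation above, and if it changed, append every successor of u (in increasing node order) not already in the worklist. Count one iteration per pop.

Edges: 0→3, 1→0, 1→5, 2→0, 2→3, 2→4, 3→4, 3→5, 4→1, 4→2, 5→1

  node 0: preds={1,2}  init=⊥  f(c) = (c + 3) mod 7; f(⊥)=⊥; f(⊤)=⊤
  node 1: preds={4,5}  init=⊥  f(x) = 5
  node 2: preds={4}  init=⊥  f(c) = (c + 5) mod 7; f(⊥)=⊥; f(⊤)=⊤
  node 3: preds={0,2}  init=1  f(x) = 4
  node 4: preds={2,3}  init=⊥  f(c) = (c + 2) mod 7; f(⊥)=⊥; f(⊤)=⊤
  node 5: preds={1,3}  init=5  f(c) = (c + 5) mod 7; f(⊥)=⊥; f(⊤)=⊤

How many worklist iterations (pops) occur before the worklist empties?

13

Iteration log — 13 steps:
  step 1. node 0  ⊔preds=⊥  new=⊥  stable
  step 2. node 1  ⊔preds=5  new=5  old=⊥  +wl: 0
  step 3. node 2  ⊔preds=⊥  new=⊥  stable
  step 4. node 3  ⊔preds=⊥  new=⊤  old=1  +wl: 
  step 5. node 4  ⊔preds=⊤  new=⊤  old=⊥  +wl: 1,2
  step 6. node 5  ⊔preds=⊤  new=⊤  old=5  +wl: 
  step 7. node 0  ⊔preds=5  new=1  old=⊥  +wl: 3
  step 8. node 1  ⊔preds=⊤  new=5  stable
  step 9. node 2  ⊔preds=⊤  new=⊤  old=⊥  +wl: 0,4
  step 10. node 3  ⊔preds=⊤  new=⊤  stable
  step 11. node 0  ⊔preds=⊤  new=⊤  old=1  +wl: 3
  step 12. node 4  ⊔preds=⊤  new=⊤  stable
  step 13. node 3  ⊔preds=⊤  new=⊤  stable

Least fixpoint reached:
  node 0: ⊤
  node 1: 5
  node 2: ⊤
  node 3: ⊤
  node 4: ⊤
  node 5: ⊤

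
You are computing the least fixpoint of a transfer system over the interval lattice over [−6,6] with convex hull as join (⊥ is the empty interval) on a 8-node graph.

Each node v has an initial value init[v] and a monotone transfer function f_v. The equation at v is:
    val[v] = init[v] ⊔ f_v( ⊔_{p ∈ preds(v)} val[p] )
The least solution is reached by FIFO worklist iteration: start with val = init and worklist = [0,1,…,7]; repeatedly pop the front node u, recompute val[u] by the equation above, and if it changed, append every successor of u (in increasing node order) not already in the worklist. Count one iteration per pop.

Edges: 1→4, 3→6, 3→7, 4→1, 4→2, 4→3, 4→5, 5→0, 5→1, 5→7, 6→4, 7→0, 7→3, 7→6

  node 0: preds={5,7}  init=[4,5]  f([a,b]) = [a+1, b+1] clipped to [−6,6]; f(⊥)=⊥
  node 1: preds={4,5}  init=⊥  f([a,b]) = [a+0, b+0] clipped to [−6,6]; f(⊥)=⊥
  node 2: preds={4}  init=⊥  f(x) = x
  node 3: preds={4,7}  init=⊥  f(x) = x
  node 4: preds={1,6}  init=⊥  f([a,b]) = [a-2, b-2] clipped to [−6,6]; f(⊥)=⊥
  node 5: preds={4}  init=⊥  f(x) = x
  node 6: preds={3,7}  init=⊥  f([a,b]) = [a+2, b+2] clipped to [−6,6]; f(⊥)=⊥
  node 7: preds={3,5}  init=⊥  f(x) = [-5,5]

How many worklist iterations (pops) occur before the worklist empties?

Trace (30 dequeues):
  [1] u=0 | in ⊥ | out [4,5] | ==
  [2] u=1 | in ⊥ | out ⊥ | ==
  [3] u=2 | in ⊥ | out ⊥ | ==
  [4] u=3 | in ⊥ | out ⊥ | ==
  [5] u=4 | in ⊥ | out ⊥ | ==
  [6] u=5 | in ⊥ | out ⊥ | ==
  [7] u=6 | in ⊥ | out ⊥ | ==
  [8] u=7 | in ⊥ | out [-5,5] | prev ⊥ | push {0,3,6}
  [9] u=0 | in [-5,5] | out [-4,6] | prev [4,5] | push {}
  [10] u=3 | in [-5,5] | out [-5,5] | prev ⊥ | push {7}
  [11] u=6 | in [-5,5] | out [-3,6] | prev ⊥ | push {4}
  [12] u=7 | in [-5,5] | out [-5,5] | ==
  [13] u=4 | in [-3,6] | out [-5,4] | prev ⊥ | push {1,2,3,5}
  [14] u=1 | in [-5,4] | out [-5,4] | prev ⊥ | push {4}
  [15] u=2 | in [-5,4] | out [-5,4] | prev ⊥ | push {}
  [16] u=3 | in [-5,5] | out [-5,5] | ==
  [17] u=5 | in [-5,4] | out [-5,4] | prev ⊥ | push {0,1,7}
  [18] u=4 | in [-5,6] | out [-6,4] | prev [-5,4] | push {2,3,5}
  [19] u=0 | in [-5,5] | out [-4,6] | ==
  [20] u=1 | in [-6,4] | out [-6,4] | prev [-5,4] | push {4}
  [21] u=7 | in [-5,5] | out [-5,5] | ==
  [22] u=2 | in [-6,4] | out [-6,4] | prev [-5,4] | push {}
  [23] u=3 | in [-6,5] | out [-6,5] | prev [-5,5] | push {6,7}
  [24] u=5 | in [-6,4] | out [-6,4] | prev [-5,4] | push {0,1}
  [25] u=4 | in [-6,6] | out [-6,4] | ==
  [26] u=6 | in [-6,5] | out [-4,6] | prev [-3,6] | push {4}
  [27] u=7 | in [-6,5] | out [-5,5] | ==
  [28] u=0 | in [-6,5] | out [-5,6] | prev [-4,6] | push {}
  [29] u=1 | in [-6,4] | out [-6,4] | ==
  [30] u=4 | in [-6,6] | out [-6,4] | ==

Converged values:
  [0] [-5,6]
  [1] [-6,4]
  [2] [-6,4]
  [3] [-6,5]
  [4] [-6,4]
  [5] [-6,4]
  [6] [-4,6]
  [7] [-5,5]

30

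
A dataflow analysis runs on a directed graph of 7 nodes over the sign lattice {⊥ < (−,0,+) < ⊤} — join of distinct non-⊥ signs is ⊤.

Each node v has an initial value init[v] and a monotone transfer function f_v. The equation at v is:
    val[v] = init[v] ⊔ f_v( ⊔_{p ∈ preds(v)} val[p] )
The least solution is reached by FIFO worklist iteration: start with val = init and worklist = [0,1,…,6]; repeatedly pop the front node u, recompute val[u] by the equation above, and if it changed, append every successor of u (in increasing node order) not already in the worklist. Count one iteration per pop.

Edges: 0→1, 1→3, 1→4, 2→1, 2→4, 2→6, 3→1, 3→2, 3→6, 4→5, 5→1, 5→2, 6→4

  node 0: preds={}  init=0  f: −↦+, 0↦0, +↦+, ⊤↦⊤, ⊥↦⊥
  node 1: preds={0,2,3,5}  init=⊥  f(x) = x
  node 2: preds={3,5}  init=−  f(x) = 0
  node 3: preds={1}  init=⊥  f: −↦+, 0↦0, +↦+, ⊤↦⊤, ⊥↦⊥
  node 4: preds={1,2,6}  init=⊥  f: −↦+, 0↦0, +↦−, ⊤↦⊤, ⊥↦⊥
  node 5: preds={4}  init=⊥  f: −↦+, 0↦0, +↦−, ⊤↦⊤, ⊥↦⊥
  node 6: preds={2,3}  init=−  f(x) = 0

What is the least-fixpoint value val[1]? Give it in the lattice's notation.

⊤

Worklist (10 pops):
  #1 pop 0: in=⊥ → 0 (no change)
  #2 pop 1: in=⊤ → ⊤ (was ⊥); enqueue []
  #3 pop 2: in=⊥ → ⊤ (was −); enqueue [1]
  #4 pop 3: in=⊤ → ⊤ (was ⊥); enqueue [2]
  #5 pop 4: in=⊤ → ⊤ (was ⊥); enqueue []
  #6 pop 5: in=⊤ → ⊤ (was ⊥); enqueue []
  #7 pop 6: in=⊤ → ⊤ (was −); enqueue [4]
  #8 pop 1: in=⊤ → ⊤ (no change)
  #9 pop 2: in=⊤ → ⊤ (no change)
  #10 pop 4: in=⊤ → ⊤ (no change)

Fixpoint:
  val[0] = 0
  val[1] = ⊤
  val[2] = ⊤
  val[3] = ⊤
  val[4] = ⊤
  val[5] = ⊤
  val[6] = ⊤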